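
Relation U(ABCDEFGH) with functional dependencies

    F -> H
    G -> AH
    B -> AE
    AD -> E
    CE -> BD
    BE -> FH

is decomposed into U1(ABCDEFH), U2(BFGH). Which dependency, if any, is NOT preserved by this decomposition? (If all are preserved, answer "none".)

G -> AH

Check G → AH: no single fragment contains all of {AGH}, and the restricted closure of {G} across the fragments never reaches {AH}.
F → H is preserved.
B → AE is preserved.
AD → E is preserved.
CE → BD is preserved.
BE → FH is preserved.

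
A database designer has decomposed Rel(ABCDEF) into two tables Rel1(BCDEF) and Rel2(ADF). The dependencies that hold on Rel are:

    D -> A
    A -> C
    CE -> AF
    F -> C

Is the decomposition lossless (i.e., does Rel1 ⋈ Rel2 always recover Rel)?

Yes

Common attributes: Rel1 ∩ Rel2 = {DF}.
Closure of {DF}: D → A applies, adding A; A → C applies, adding C. So (DF)⁺ = {ACDF}.
This closure contains every attribute of Rel2, so Rel1 ∩ Rel2 → Rel2. The join is lossless.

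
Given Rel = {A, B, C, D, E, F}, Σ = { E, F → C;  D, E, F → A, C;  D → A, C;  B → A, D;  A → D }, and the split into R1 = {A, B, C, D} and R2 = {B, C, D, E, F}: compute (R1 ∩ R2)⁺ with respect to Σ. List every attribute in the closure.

R1 ∩ R2 = {B, C, D}.
D → A, C applies, adding A
Closure: {A, B, C, D}.

A, B, C, D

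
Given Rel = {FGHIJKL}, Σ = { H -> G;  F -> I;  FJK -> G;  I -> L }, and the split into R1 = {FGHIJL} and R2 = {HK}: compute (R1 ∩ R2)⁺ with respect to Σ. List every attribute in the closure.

GH

R1 ∩ R2 = {H}.
H → G applies, adding G
Closure: {GH}.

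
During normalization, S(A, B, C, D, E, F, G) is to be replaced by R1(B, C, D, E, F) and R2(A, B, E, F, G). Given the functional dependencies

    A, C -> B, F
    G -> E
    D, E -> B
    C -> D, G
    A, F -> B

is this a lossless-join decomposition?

Common attributes: R1 ∩ R2 = {B, E, F}.
No dependency enlarges {B, E, F}, so (B, E, F)⁺ = {B, E, F}.
The closure contains neither all of R1 = {B, C, D, E, F} nor all of R2 = {A, B, E, F, G}, so the common attributes are not a superkey of either fragment. The join is lossy.

No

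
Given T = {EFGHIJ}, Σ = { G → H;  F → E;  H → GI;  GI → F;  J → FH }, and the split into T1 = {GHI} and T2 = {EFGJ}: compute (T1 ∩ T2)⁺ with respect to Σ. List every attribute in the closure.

T1 ∩ T2 = {G}.
G → H applies, adding H
H → GI applies, adding I
GI → F applies, adding F
F → E applies, adding E
Closure: {EFGHI}.

EFGHI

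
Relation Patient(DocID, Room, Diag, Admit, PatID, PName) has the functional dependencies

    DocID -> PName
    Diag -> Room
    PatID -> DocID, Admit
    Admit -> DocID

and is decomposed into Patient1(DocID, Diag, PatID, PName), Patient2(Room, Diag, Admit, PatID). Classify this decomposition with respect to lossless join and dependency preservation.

Lossless test: (Diag, PatID)⁺ = {DocID, Room, Diag, Admit, PatID, PName}, which contains all of one fragment — lossless.
Dependency preservation: the restricted closure of {Admit} across the fragments never reaches {DocID}, so Admit → DocID cannot be enforced without a join — not preserved.

lossless but not dependency-preserving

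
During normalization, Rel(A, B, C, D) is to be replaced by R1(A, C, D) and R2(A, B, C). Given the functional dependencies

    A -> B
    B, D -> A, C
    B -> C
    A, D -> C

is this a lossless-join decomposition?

Common attributes: R1 ∩ R2 = {A, C}.
Closure of {A, C}: A → B applies, adding B. So (A, C)⁺ = {A, B, C}.
This closure contains every attribute of R2, so R1 ∩ R2 → R2. The join is lossless.

Yes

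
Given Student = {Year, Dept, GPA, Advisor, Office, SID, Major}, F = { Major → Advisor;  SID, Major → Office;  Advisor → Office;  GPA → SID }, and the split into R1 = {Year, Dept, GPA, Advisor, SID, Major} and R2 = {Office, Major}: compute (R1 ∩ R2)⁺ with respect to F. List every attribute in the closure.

Advisor, Office, Major

R1 ∩ R2 = {Major}.
Major → Advisor applies, adding Advisor
Advisor → Office applies, adding Office
Closure: {Advisor, Office, Major}.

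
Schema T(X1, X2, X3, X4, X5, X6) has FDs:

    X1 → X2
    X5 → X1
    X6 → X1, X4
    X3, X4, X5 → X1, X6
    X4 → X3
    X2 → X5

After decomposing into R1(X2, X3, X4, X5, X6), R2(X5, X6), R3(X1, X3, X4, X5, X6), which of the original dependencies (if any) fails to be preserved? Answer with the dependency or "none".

X1 → X2: restricted closure across fragments reaches X2.
X5 → X1 lies within R3.
X6 → X1, X4 lies within R3.
X3, X4, X5 → X1, X6 lies within R3.
X4 → X3 lies within R1.
X2 → X5 lies within R1.
Every dependency is enforceable on the fragments, so the decomposition is dependency-preserving.

none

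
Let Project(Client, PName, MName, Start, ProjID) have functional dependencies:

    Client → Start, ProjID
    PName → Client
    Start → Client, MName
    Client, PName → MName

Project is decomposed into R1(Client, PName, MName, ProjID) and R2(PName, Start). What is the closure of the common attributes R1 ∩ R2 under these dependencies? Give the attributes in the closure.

Client, PName, MName, Start, ProjID

R1 ∩ R2 = {PName}.
PName → Client applies, adding Client
Client, PName → MName applies, adding MName
Client → Start, ProjID applies, adding Start, ProjID
Closure: {Client, PName, MName, Start, ProjID}.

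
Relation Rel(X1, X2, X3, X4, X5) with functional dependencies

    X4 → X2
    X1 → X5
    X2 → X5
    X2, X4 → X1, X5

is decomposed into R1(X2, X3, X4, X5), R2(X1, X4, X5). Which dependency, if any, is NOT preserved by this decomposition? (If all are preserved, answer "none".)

none

X4 → X2 lies within R1.
X1 → X5 lies within R2.
X2 → X5 lies within R1.
X2, X4 → X1, X5: restricted closure across fragments reaches X1, X5.
Every dependency is enforceable on the fragments, so the decomposition is dependency-preserving.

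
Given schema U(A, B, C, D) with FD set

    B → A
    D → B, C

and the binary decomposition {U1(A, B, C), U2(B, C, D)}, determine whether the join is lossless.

Yes

Common attributes: U1 ∩ U2 = {B, C}.
Closure of {B, C}: B → A applies, adding A. So (B, C)⁺ = {A, B, C}.
This closure contains every attribute of U1, so U1 ∩ U2 → U1. The join is lossless.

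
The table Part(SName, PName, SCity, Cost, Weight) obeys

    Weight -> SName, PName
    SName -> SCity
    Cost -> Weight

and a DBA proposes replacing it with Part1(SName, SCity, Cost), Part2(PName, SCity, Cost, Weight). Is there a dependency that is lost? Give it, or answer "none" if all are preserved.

Check Weight → SName, PName: no single fragment contains all of {SName, PName, Weight}, and the restricted closure of {Weight} across the fragments never reaches {SName, PName}.
SName → SCity is preserved.
Cost → Weight is preserved.

Weight -> SName, PName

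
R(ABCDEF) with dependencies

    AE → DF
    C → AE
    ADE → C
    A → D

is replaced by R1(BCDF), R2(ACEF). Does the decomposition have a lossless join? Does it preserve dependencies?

lossless but not dependency-preserving

Lossless test: (CF)⁺ = {ACDEF}, which contains all of one fragment — lossless.
Dependency preservation: the restricted closure of {A} across the fragments never reaches {D}, so A → D cannot be enforced without a join — not preserved.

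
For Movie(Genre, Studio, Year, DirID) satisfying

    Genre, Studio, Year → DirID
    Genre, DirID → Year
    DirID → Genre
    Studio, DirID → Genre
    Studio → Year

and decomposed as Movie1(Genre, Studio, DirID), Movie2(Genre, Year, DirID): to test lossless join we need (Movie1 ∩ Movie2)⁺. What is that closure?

Movie1 ∩ Movie2 = {Genre, DirID}.
Genre, DirID → Year applies, adding Year
Closure: {Genre, Year, DirID}.

Genre, Year, DirID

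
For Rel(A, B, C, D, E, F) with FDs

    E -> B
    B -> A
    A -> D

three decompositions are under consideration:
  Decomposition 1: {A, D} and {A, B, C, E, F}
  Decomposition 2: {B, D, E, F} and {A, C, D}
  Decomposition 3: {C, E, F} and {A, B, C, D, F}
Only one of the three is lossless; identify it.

Decomposition 1

Decomposition 1: common = {A}, closure = {A, D} → lossless.
Decomposition 2: common = {D}, closure = {D} → lossy.
Decomposition 3: common = {C, F}, closure = {C, F} → lossy.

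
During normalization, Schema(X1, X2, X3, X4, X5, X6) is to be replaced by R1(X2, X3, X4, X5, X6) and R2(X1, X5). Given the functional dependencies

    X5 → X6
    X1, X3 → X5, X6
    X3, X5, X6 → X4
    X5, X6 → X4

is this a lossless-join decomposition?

Common attributes: R1 ∩ R2 = {X5}.
Closure of {X5}: X5 → X6 applies, adding X6; X5, X6 → X4 applies, adding X4. So (X5)⁺ = {X4, X5, X6}.
The closure contains neither all of R1 = {X2, X3, X4, X5, X6} nor all of R2 = {X1, X5}, so the common attributes are not a superkey of either fragment. The join is lossy.

No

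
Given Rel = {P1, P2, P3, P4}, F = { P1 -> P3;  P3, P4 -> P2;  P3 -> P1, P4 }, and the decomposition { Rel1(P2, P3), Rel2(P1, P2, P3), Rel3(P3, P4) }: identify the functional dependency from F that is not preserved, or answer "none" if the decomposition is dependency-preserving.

P1 → P3 lies within Rel2.
P3, P4 → P2: restricted closure across fragments reaches P2.
P3 → P1, P4: restricted closure across fragments reaches P1, P4.
Every dependency is enforceable on the fragments, so the decomposition is dependency-preserving.

none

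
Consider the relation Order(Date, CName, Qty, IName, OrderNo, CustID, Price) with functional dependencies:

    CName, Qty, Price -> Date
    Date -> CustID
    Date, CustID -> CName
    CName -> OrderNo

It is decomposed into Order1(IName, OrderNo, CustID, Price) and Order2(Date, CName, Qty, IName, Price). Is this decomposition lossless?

No

Common attributes: Order1 ∩ Order2 = {IName, Price}.
No dependency enlarges {IName, Price}, so (IName, Price)⁺ = {IName, Price}.
The closure contains neither all of Order1 = {IName, OrderNo, CustID, Price} nor all of Order2 = {Date, CName, Qty, IName, Price}, so the common attributes are not a superkey of either fragment. The join is lossy.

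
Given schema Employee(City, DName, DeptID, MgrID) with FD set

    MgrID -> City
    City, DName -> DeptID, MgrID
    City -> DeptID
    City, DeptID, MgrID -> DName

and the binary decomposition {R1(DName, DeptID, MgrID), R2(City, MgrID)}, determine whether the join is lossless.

Common attributes: R1 ∩ R2 = {MgrID}.
Closure of {MgrID}: MgrID → City applies, adding City; City → DeptID applies, adding DeptID; City, DeptID, MgrID → DName applies, adding DName. So (MgrID)⁺ = {City, DName, DeptID, MgrID}.
This closure contains every attribute of R1, so R1 ∩ R2 → R1. The join is lossless.

Yes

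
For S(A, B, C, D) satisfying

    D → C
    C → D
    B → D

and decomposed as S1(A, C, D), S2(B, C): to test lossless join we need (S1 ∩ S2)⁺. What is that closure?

C, D

S1 ∩ S2 = {C}.
C → D applies, adding D
Closure: {C, D}.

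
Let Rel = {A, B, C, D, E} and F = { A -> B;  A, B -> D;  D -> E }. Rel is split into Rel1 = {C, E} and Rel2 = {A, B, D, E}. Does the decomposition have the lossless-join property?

No

Common attributes: Rel1 ∩ Rel2 = {E}.
No dependency enlarges {E}, so (E)⁺ = {E}.
The closure contains neither all of Rel1 = {C, E} nor all of Rel2 = {A, B, D, E}, so the common attributes are not a superkey of either fragment. The join is lossy.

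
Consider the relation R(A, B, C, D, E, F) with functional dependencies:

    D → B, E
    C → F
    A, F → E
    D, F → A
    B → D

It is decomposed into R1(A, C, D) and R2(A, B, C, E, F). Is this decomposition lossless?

No

Common attributes: R1 ∩ R2 = {A, C}.
Closure of {A, C}: C → F applies, adding F; A, F → E applies, adding E. So (A, C)⁺ = {A, C, E, F}.
The closure contains neither all of R1 = {A, C, D} nor all of R2 = {A, B, C, E, F}, so the common attributes are not a superkey of either fragment. The join is lossy.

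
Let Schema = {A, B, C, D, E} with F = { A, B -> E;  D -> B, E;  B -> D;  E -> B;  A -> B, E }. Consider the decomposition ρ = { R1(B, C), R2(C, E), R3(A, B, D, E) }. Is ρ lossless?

No

Chase test. Columns are A, B, C, D, E; row i has aⱼ where attribute j ∈ Ri, else bᵢⱼ.
Initial tableau (one row per fragment):
  row 1: b11 a2 a3 b14 b15
  row 2: b21 b22 a3 b24 a5
  row 3: a1 a2 b33 a4 a5
Rows 1 and 3 agree on B; apply B→D and equate their D entries.
Rows 2 and 3 agree on E; apply E→B and equate their B entries.
Rows 1 and 3 agree on D; apply D→B, E and equate their B, E entries.
Rows 1 and 2 agree on B; apply B→D and equate their D entries.
No row becomes fully distinguished — the join is lossy.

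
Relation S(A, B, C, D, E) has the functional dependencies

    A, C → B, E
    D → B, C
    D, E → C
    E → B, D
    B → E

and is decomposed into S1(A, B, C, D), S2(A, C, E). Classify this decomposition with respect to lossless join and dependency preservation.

Lossless test: (A, C)⁺ = {A, B, C, D, E}, which contains all of one fragment — lossless.
Dependency preservation: the restricted closure of {E} across the fragments never reaches {B, D}, so E → B, D cannot be enforced without a join — not preserved.

lossless but not dependency-preserving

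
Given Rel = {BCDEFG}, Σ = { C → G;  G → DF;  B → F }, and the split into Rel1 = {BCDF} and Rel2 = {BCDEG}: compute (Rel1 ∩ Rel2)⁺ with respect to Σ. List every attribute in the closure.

BCDFG

Rel1 ∩ Rel2 = {BCD}.
C → G applies, adding G
G → DF applies, adding F
Closure: {BCDFG}.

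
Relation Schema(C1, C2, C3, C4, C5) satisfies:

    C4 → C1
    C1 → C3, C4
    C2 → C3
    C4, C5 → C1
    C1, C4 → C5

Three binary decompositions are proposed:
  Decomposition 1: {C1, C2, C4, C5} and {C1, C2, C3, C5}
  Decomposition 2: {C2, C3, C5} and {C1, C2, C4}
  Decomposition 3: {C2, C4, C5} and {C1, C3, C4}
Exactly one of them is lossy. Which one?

Decomposition 2

Decomposition 1: common = {C1, C2, C5}, closure = {C1, C2, C3, C4, C5} → lossless.
Decomposition 2: common = {C2}, closure = {C2, C3} → lossy.
Decomposition 3: common = {C4}, closure = {C1, C3, C4, C5} → lossless.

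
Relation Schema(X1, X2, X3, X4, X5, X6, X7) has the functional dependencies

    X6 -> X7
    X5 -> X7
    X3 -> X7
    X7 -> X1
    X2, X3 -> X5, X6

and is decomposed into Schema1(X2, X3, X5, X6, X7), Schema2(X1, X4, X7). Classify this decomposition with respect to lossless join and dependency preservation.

lossy but dependency-preserving

Lossless test: (X7)⁺ = {X1, X7}, which is a superkey of neither fragment — lossy.
Dependency preservation: every FD's attributes lie within a single fragment, so each can be enforced locally — preserved.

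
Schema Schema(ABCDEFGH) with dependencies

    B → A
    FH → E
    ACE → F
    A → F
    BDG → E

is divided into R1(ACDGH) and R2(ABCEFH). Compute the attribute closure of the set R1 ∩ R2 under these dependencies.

R1 ∩ R2 = {ACH}.
A → F applies, adding F
FH → E applies, adding E
Closure: {ACEFH}.

ACEFH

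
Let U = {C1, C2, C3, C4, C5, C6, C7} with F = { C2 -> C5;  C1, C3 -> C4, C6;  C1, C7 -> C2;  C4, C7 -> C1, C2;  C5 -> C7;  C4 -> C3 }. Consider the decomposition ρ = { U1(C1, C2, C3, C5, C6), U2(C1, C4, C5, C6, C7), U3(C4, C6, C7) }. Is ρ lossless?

Chase test. Columns are C1, C2, C3, C4, C5, C6, C7; row i has aⱼ where attribute j ∈ Ui, else bᵢⱼ.
Initial tableau (one row per fragment):
  row 1: a1 a2 a3 b14 a5 a6 b17
  row 2: a1 b22 b23 a4 a5 a6 a7
  row 3: b31 b32 b33 a4 b35 a6 a7
Rows 2 and 3 agree on C4, C7; apply C4, C7→C1, C2 and equate their C1, C2 entries.
Rows 1 and 2 agree on C5; apply C5→C7 and equate their C7 entries.
Rows 2 and 3 agree on C4; apply C4→C3 and equate their C3 entries.
Rows 2 and 3 agree on C2; apply C2→C5 and equate their C5 entries.
Rows 1 and 2 agree on C1, C7; apply C1, C7→C2 and equate their C2 entries.
No row becomes fully distinguished — the join is lossy.

No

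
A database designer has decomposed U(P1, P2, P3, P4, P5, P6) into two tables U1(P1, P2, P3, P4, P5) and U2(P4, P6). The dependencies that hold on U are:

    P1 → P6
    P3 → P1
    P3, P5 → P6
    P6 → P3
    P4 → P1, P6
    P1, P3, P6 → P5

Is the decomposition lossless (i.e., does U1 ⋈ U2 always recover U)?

Common attributes: U1 ∩ U2 = {P4}.
Closure of {P4}: P4 → P1, P6 applies, adding P1, P6; P6 → P3 applies, adding P3; P1, P3, P6 → P5 applies, adding P5. So (P4)⁺ = {P1, P3, P4, P5, P6}.
This closure contains every attribute of U2, so U1 ∩ U2 → U2. The join is lossless.

Yes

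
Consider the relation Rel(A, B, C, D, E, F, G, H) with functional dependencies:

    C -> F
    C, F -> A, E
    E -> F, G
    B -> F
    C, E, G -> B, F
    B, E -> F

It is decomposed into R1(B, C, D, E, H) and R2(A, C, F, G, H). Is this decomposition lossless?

Common attributes: R1 ∩ R2 = {C, H}.
Closure of {C, H}: C → F applies, adding F; C, F → A, E applies, adding A, E; E → F, G applies, adding G; C, E, G → B, F applies, adding B. So (C, H)⁺ = {A, B, C, E, F, G, H}.
This closure contains every attribute of R2, so R1 ∩ R2 → R2. The join is lossless.

Yes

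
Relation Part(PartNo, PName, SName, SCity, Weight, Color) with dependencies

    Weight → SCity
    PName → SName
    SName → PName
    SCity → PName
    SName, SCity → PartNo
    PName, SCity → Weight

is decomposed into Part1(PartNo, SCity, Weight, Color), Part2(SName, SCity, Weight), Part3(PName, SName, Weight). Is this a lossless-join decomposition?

Chase test. Columns are PartNo, PName, SName, SCity, Weight, Color; row i has aⱼ where attribute j ∈ Parti, else bᵢⱼ.
Initial tableau (one row per fragment):
  row 1: a1 b12 b13 a4 a5 a6
  row 2: b21 b22 a3 a4 a5 b26
  row 3: b31 a2 a3 b34 a5 b36
Rows 1 and 3 agree on Weight; apply Weight→SCity and equate their SCity entries.
Rows 2 and 3 agree on SName; apply SName→PName and equate their PName entries.
Rows 1 and 2 agree on SCity; apply SCity→PName and equate their PName entries.
Rows 2 and 3 agree on SName, SCity; apply SName, SCity→PartNo and equate their PartNo entries.
Rows 1 and 2 agree on PName; apply PName→SName and equate their SName entries.
Rows 1 and 2 agree on SName, SCity; apply SName, SCity→PartNo and equate their PartNo entries.
Row 1 is now all distinguished symbols — the join is lossless.

Yes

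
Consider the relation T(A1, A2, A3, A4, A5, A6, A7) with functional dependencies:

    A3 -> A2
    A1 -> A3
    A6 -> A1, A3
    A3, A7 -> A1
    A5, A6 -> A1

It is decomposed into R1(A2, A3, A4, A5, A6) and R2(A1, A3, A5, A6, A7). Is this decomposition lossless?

No

Common attributes: R1 ∩ R2 = {A3, A5, A6}.
Closure of {A3, A5, A6}: A3 → A2 applies, adding A2; A6 → A1, A3 applies, adding A1. So (A3, A5, A6)⁺ = {A1, A2, A3, A5, A6}.
The closure contains neither all of R1 = {A2, A3, A4, A5, A6} nor all of R2 = {A1, A3, A5, A6, A7}, so the common attributes are not a superkey of either fragment. The join is lossy.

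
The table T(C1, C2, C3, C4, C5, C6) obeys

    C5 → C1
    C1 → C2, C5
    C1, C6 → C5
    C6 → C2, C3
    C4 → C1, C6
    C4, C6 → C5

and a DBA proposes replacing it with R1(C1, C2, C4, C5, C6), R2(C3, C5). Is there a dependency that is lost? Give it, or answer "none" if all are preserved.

Check C6 → C2, C3: no single fragment contains all of {C2, C3, C6}, and the restricted closure of {C6} across the fragments never reaches {C2, C3}.
C5 → C1 is preserved.
C1 → C2, C5 is preserved.
C1, C6 → C5 is preserved.
C4 → C1, C6 is preserved.
C4, C6 → C5 is preserved.

C6 → C2, C3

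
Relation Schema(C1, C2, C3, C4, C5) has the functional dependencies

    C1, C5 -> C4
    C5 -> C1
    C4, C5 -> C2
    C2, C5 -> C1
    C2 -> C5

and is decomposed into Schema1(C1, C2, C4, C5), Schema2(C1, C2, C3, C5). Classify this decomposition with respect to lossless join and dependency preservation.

lossless and dependency-preserving

Lossless test: (C1, C2, C5)⁺ = {C1, C2, C4, C5}, which contains all of one fragment — lossless.
Dependency preservation: every FD's attributes lie within a single fragment, so each can be enforced locally — preserved.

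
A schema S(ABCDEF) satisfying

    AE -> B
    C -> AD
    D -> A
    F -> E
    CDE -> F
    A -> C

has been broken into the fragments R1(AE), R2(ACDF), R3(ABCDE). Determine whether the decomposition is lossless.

No

Chase test. Columns are ABCDEF; row i has aⱼ where attribute j ∈ Ri, else bᵢⱼ.
Initial tableau (one row per fragment):
  row 1: a1 b12 b13 b14 a5 b16
  row 2: a1 b22 a3 a4 b25 a6
  row 3: a1 a2 a3 a4 a5 b36
Rows 1 and 3 agree on AE; apply AE→B and equate their B entries.
Rows 1 and 2 agree on A; apply A→C and equate their C entries.
Rows 1 and 2 agree on C; apply C→AD and equate their AD entries.
Rows 1 and 3 agree on CDE; apply CDE→F and equate their F entries.
No row becomes fully distinguished — the join is lossy.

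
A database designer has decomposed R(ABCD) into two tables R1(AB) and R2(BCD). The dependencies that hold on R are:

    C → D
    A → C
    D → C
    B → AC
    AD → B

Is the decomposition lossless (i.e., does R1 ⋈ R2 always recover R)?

Common attributes: R1 ∩ R2 = {B}.
Closure of {B}: B → AC applies, adding AC; C → D applies, adding D. So (B)⁺ = {ABCD}.
This closure contains every attribute of R1, so R1 ∩ R2 → R1. The join is lossless.

Yes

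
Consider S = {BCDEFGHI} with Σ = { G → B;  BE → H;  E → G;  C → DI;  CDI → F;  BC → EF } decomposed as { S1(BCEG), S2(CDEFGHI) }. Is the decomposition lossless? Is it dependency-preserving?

lossless and dependency-preserving

Lossless test: (CEG)⁺ = {BCDEFGHI}, which contains all of one fragment — lossless.
Dependency preservation: BE → H; BC → EF are not contained in any single fragment, but the restricted closure of each left-hand side across the fragments still reaches the right-hand side; the remaining FDs each lie inside some fragment. All dependencies are preserved.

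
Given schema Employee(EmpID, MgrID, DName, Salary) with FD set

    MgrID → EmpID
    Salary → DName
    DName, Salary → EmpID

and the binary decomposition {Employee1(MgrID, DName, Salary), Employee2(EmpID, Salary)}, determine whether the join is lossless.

Yes

Common attributes: Employee1 ∩ Employee2 = {Salary}.
Closure of {Salary}: Salary → DName applies, adding DName; DName, Salary → EmpID applies, adding EmpID. So (Salary)⁺ = {EmpID, DName, Salary}.
This closure contains every attribute of Employee2, so Employee1 ∩ Employee2 → Employee2. The join is lossless.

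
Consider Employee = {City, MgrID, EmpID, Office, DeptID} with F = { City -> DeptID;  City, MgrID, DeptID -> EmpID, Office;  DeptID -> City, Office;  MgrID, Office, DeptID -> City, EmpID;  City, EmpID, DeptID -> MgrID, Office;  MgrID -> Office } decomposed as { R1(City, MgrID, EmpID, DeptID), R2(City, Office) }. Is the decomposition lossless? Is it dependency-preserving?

Lossless test: (City)⁺ = {City, Office, DeptID}, which contains all of one fragment — lossless.
Dependency preservation: the restricted closure of {MgrID} across the fragments never reaches {Office}, so MgrID → Office cannot be enforced without a join — not preserved.

lossless but not dependency-preserving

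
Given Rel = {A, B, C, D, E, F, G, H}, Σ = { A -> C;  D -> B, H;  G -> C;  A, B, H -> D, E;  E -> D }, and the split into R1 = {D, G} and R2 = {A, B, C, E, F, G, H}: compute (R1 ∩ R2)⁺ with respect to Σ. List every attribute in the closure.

R1 ∩ R2 = {G}.
G → C applies, adding C
Closure: {C, G}.

C, G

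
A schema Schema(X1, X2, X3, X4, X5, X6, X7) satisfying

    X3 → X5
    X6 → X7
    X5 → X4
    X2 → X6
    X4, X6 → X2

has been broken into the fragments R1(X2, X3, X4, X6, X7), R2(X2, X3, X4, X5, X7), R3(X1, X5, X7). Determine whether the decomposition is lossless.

Chase test. Columns are X1, X2, X3, X4, X5, X6, X7; row i has aⱼ where attribute j ∈ Ri, else bᵢⱼ.
Initial tableau (one row per fragment):
  row 1: b11 a2 a3 a4 b15 a6 a7
  row 2: b21 a2 a3 a4 a5 b26 a7
  row 3: a1 b32 b33 b34 a5 b36 a7
Rows 1 and 2 agree on X3; apply X3→X5 and equate their X5 entries.
Rows 1 and 3 agree on X5; apply X5→X4 and equate their X4 entries.
Rows 1 and 2 agree on X2; apply X2→X6 and equate their X6 entries.
No row becomes fully distinguished — the join is lossy.

No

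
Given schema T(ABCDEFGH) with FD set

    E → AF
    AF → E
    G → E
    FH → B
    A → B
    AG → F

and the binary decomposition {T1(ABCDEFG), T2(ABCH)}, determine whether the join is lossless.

Common attributes: T1 ∩ T2 = {ABC}.
No dependency enlarges {ABC}, so (ABC)⁺ = {ABC}.
The closure contains neither all of T1 = {ABCDEFG} nor all of T2 = {ABCH}, so the common attributes are not a superkey of either fragment. The join is lossy.

No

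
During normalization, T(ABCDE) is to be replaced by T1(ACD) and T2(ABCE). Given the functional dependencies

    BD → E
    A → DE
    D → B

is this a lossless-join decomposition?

Yes

Common attributes: T1 ∩ T2 = {AC}.
Closure of {AC}: A → DE applies, adding DE; D → B applies, adding B. So (AC)⁺ = {ABCDE}.
This closure contains every attribute of T1, so T1 ∩ T2 → T1. The join is lossless.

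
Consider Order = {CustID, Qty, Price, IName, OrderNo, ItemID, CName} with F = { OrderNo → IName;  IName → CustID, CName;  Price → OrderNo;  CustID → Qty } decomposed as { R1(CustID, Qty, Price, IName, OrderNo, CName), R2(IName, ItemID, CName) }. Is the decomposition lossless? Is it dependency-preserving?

Lossless test: (IName, CName)⁺ = {CustID, Qty, IName, CName}, which is a superkey of neither fragment — lossy.
Dependency preservation: every FD's attributes lie within a single fragment, so each can be enforced locally — preserved.

lossy but dependency-preserving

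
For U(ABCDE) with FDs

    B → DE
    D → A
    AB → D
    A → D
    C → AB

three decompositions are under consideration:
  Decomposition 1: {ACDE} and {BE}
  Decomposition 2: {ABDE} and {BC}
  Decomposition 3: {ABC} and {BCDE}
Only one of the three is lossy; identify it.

Decomposition 1: common = {E}, closure = {E} → lossy.
Decomposition 2: common = {B}, closure = {ABDE} → lossless.
Decomposition 3: common = {BC}, closure = {ABCDE} → lossless.

Decomposition 1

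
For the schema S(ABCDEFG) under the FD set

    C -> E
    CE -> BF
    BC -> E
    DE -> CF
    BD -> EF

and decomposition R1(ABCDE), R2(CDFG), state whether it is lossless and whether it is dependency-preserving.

lossy but dependency-preserving

Lossless test: (CD)⁺ = {BCDEF}, which is a superkey of neither fragment — lossy.
Dependency preservation: CE → BF; DE → CF; BD → EF are not contained in any single fragment, but the restricted closure of each left-hand side across the fragments still reaches the right-hand side; the remaining FDs each lie inside some fragment. All dependencies are preserved.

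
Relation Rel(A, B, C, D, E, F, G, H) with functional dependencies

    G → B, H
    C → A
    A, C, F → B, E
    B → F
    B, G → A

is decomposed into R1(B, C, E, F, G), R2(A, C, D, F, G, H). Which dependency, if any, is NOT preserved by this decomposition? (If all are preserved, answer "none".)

G → B, H: restricted closure across fragments reaches B, H.
C → A lies within R2.
A, C, F → B, E: restricted closure across fragments reaches B, E.
B → F lies within R1.
B, G → A: restricted closure across fragments reaches A.
Every dependency is enforceable on the fragments, so the decomposition is dependency-preserving.

none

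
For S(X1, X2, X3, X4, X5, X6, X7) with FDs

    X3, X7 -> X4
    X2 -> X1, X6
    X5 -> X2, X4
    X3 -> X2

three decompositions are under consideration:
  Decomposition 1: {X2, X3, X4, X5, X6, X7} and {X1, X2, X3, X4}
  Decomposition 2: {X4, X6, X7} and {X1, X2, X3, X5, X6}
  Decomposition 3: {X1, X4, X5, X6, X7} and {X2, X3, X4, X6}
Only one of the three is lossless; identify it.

Decomposition 1

Decomposition 1: common = {X2, X3, X4}, closure = {X1, X2, X3, X4, X6} → lossless.
Decomposition 2: common = {X6}, closure = {X6} → lossy.
Decomposition 3: common = {X4, X6}, closure = {X4, X6} → lossy.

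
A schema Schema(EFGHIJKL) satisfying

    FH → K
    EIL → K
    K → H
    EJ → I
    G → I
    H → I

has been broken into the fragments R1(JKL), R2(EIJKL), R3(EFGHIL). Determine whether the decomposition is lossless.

Chase test. Columns are EFGHIJKL; row i has aⱼ where attribute j ∈ Ri, else bᵢⱼ.
Initial tableau (one row per fragment):
  row 1: b11 b12 b13 b14 b15 a6 a7 a8
  row 2: a1 b22 b23 b24 a5 a6 a7 a8
  row 3: a1 a2 a3 a4 a5 b36 b37 a8
Rows 2 and 3 agree on EIL; apply EIL→K and equate their K entries.
Rows 1 and 2 agree on K; apply K→H and equate their H entries.
Rows 1 and 3 agree on K; apply K→H and equate their H entries.
Rows 1 and 2 agree on H; apply H→I and equate their I entries.
No row becomes fully distinguished — the join is lossy.

No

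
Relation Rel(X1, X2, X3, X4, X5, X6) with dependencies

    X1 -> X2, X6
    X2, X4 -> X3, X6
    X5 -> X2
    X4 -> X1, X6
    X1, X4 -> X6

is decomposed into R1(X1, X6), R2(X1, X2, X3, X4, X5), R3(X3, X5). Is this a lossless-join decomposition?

Chase test. Columns are X1, X2, X3, X4, X5, X6; row i has aⱼ where attribute j ∈ Ri, else bᵢⱼ.
Initial tableau (one row per fragment):
  row 1: a1 b12 b13 b14 b15 a6
  row 2: a1 a2 a3 a4 a5 b26
  row 3: b31 b32 a3 b34 a5 b36
Rows 1 and 2 agree on X1; apply X1→X2, X6 and equate their X2, X6 entries.
Rows 2 and 3 agree on X5; apply X5→X2 and equate their X2 entries.
Row 2 is now all distinguished symbols — the join is lossless.

Yes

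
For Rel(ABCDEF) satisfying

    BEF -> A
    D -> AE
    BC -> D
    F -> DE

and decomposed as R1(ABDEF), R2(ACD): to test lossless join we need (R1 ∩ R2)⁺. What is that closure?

ADE

R1 ∩ R2 = {AD}.
D → AE applies, adding E
Closure: {ADE}.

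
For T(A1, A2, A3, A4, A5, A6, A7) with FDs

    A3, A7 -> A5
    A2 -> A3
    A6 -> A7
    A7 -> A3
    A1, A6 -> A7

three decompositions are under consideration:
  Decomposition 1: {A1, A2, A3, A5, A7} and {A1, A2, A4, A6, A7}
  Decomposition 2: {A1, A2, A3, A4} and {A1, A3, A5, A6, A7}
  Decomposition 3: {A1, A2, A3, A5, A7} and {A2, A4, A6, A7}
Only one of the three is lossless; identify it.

Decomposition 1

Decomposition 1: common = {A1, A2, A7}, closure = {A1, A2, A3, A5, A7} → lossless.
Decomposition 2: common = {A1, A3}, closure = {A1, A3} → lossy.
Decomposition 3: common = {A2, A7}, closure = {A2, A3, A5, A7} → lossy.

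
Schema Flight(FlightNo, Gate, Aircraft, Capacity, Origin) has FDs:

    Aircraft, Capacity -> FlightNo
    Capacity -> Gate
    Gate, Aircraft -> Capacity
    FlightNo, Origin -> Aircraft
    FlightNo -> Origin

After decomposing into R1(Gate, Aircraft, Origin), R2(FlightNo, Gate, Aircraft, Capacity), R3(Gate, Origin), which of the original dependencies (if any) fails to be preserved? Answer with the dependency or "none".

Check FlightNo → Origin: no single fragment contains all of {FlightNo, Origin}, and the restricted closure of {FlightNo} across the fragments never reaches {Origin}.
Aircraft, Capacity → FlightNo is preserved.
Capacity → Gate is preserved.
Gate, Aircraft → Capacity is preserved.
FlightNo, Origin → Aircraft is preserved.

FlightNo -> Origin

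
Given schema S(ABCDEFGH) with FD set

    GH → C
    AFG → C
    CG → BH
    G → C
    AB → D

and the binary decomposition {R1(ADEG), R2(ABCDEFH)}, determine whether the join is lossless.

Common attributes: R1 ∩ R2 = {ADE}.
No dependency enlarges {ADE}, so (ADE)⁺ = {ADE}.
The closure contains neither all of R1 = {ADEG} nor all of R2 = {ABCDEFH}, so the common attributes are not a superkey of either fragment. The join is lossy.

No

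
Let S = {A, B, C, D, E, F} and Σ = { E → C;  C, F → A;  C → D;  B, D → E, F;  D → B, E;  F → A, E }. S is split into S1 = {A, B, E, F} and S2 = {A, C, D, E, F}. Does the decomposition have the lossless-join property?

Common attributes: S1 ∩ S2 = {A, E, F}.
Closure of {A, E, F}: E → C applies, adding C; C → D applies, adding D; D → B, E applies, adding B. So (A, E, F)⁺ = {A, B, C, D, E, F}.
This closure contains every attribute of S1, so S1 ∩ S2 → S1. The join is lossless.

Yes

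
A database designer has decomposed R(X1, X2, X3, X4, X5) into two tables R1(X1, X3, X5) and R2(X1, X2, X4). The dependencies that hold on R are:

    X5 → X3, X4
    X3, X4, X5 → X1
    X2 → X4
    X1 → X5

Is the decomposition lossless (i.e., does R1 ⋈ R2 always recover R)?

Yes

Common attributes: R1 ∩ R2 = {X1}.
Closure of {X1}: X1 → X5 applies, adding X5; X5 → X3, X4 applies, adding X3, X4. So (X1)⁺ = {X1, X3, X4, X5}.
This closure contains every attribute of R1, so R1 ∩ R2 → R1. The join is lossless.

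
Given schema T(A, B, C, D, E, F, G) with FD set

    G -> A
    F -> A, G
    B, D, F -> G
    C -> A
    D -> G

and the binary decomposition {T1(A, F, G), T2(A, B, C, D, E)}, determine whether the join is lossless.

Common attributes: T1 ∩ T2 = {A}.
No dependency enlarges {A}, so (A)⁺ = {A}.
The closure contains neither all of T1 = {A, F, G} nor all of T2 = {A, B, C, D, E}, so the common attributes are not a superkey of either fragment. The join is lossy.

No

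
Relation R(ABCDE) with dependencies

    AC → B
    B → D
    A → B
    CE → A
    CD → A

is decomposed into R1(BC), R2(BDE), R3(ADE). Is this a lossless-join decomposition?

Chase test. Columns are ABCDE; row i has aⱼ where attribute j ∈ Ri, else bᵢⱼ.
Initial tableau (one row per fragment):
  row 1: b11 a2 a3 b14 b15
  row 2: b21 a2 b23 a4 a5
  row 3: a1 b32 b33 a4 a5
Rows 1 and 2 agree on B; apply B→D and equate their D entries.
No row becomes fully distinguished — the join is lossy.

No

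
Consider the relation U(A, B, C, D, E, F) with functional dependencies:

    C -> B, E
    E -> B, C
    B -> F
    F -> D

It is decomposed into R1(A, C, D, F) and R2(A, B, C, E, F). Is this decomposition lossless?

Yes

Common attributes: R1 ∩ R2 = {A, C, F}.
Closure of {A, C, F}: C → B, E applies, adding B, E; F → D applies, adding D. So (A, C, F)⁺ = {A, B, C, D, E, F}.
This closure contains every attribute of R1, so R1 ∩ R2 → R1. The join is lossless.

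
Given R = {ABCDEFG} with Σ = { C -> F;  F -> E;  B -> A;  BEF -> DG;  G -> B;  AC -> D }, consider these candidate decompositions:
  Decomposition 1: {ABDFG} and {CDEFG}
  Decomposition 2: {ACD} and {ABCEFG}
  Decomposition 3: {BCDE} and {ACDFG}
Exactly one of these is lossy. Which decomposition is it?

Decomposition 1: common = {DFG}, closure = {ABDEFG} → lossless.
Decomposition 2: common = {AC}, closure = {ACDEF} → lossless.
Decomposition 3: common = {CD}, closure = {CDEF} → lossy.

Decomposition 3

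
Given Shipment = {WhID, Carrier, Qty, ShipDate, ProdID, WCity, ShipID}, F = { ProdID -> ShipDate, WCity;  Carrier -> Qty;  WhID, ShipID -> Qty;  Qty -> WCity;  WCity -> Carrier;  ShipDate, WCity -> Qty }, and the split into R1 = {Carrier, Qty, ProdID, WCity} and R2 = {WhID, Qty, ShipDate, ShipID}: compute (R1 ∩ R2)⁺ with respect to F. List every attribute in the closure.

Carrier, Qty, WCity

R1 ∩ R2 = {Qty}.
Qty → WCity applies, adding WCity
WCity → Carrier applies, adding Carrier
Closure: {Carrier, Qty, WCity}.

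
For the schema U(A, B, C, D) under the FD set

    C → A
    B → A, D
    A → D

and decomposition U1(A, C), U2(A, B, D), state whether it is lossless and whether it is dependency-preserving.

Lossless test: (A)⁺ = {A, D}, which is a superkey of neither fragment — lossy.
Dependency preservation: every FD's attributes lie within a single fragment, so each can be enforced locally — preserved.

lossy but dependency-preserving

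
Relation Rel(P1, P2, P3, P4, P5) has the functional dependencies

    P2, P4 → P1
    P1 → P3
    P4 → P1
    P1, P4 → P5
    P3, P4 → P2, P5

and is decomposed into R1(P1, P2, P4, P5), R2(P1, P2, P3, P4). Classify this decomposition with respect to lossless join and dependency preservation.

Lossless test: (P1, P2, P4)⁺ = {P1, P2, P3, P4, P5}, which contains all of one fragment — lossless.
Dependency preservation: P3, P4 → P2, P5 is not contained in any single fragment, but the restricted closure of its left-hand side across the fragments still reaches the right-hand side; the remaining FDs each lie inside some fragment. All dependencies are preserved.

lossless and dependency-preserving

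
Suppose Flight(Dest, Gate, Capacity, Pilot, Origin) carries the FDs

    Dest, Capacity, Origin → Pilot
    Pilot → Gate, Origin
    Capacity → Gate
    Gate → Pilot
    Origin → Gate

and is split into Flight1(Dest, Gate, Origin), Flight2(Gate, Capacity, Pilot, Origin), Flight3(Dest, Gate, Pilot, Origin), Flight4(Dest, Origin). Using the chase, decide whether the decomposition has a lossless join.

No

Chase test. Columns are Dest, Gate, Capacity, Pilot, Origin; row i has aⱼ where attribute j ∈ Flighti, else bᵢⱼ.
Initial tableau (one row per fragment):
  row 1: a1 a2 b13 b14 a5
  row 2: b21 a2 a3 a4 a5
  row 3: a1 a2 b33 a4 a5
  row 4: a1 b42 b43 b44 a5
Rows 1 and 2 agree on Gate; apply Gate→Pilot and equate their Pilot entries.
Rows 1 and 4 agree on Origin; apply Origin→Gate and equate their Gate entries.
Rows 1 and 4 agree on Gate; apply Gate→Pilot and equate their Pilot entries.
No row becomes fully distinguished — the join is lossy.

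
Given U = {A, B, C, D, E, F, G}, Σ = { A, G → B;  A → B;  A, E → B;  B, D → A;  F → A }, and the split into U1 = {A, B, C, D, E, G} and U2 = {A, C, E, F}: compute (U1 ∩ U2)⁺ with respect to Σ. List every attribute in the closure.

U1 ∩ U2 = {A, C, E}.
A → B applies, adding B
Closure: {A, B, C, E}.

A, B, C, E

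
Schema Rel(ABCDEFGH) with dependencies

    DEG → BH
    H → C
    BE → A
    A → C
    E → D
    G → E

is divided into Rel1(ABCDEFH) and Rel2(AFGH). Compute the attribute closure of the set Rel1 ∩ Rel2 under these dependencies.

Rel1 ∩ Rel2 = {AFH}.
H → C applies, adding C
Closure: {ACFH}.

ACFH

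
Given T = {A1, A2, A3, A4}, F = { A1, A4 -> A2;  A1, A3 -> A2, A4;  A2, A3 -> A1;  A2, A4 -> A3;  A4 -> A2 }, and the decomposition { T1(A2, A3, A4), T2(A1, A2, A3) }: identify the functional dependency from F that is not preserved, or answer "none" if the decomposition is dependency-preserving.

A1, A4 → A2: restricted closure across fragments reaches A2.
A1, A3 → A2, A4: restricted closure across fragments reaches A2, A4.
A2, A3 → A1 lies within T2.
A2, A4 → A3 lies within T1.
A4 → A2 lies within T1.
Every dependency is enforceable on the fragments, so the decomposition is dependency-preserving.

none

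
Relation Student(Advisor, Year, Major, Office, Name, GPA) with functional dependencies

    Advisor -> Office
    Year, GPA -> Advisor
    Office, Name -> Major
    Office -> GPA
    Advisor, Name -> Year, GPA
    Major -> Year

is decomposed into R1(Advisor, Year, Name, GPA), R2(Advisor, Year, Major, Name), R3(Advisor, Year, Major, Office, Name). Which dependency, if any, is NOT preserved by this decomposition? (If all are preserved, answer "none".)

Check Office → GPA: no single fragment contains all of {Office, GPA}, and the restricted closure of {Office} across the fragments never reaches {GPA}.
Advisor → Office is preserved.
Year, GPA → Advisor is preserved.
Office, Name → Major is preserved.
Advisor, Name → Year, GPA is preserved.
Major → Year is preserved.

Office -> GPA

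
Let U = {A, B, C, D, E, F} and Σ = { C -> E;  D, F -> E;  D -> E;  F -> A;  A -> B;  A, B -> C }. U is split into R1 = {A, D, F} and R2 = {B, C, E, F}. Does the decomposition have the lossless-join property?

Common attributes: R1 ∩ R2 = {F}.
Closure of {F}: F → A applies, adding A; A → B applies, adding B; A, B → C applies, adding C; C → E applies, adding E. So (F)⁺ = {A, B, C, E, F}.
This closure contains every attribute of R2, so R1 ∩ R2 → R2. The join is lossless.

Yes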